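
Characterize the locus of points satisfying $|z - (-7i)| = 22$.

|z - z0| = r describes a circle centered at z0 with radius r
Here z0 = -7i and r = 22
Locus: Circle centered at (0, -7) with radius 22


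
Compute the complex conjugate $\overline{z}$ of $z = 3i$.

If z = a + bi, then conjugate(z) = a - bi
conjugate(3i) = -3i


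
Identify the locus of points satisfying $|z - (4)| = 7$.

|z - z0| = r describes a circle centered at z0 with radius r
Here z0 = 4 and r = 7
Locus: Circle centered at (4, 0) with radius 7


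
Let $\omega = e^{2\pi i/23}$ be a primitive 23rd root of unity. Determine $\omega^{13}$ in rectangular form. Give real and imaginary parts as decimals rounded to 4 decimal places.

ω^13 = e^(2πi·13/23) = e^(i·26π/23)
= cos(26π/23) + i sin(26π/23)
= -0.9172 - 0.3984i


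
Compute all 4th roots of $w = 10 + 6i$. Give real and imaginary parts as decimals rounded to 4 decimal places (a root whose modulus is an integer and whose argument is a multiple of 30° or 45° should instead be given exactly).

|w| = sqrt(136) ≈ 11.661904, arg(w) ≈ 30.963757°
Root modulus = sqrt(136)^(1/4) ≈ 1.847959
Root arguments: θ_k = (arg(w) + 360°k)/4 for k = 0, 1, ..., 3
Compute each root as (root modulus)(cos θ_k + i sin θ_k) using full-precision intermediates, then round to 4 decimal places.
Roots: 1.8311 + 0.2489i, -0.2489 + 1.8311i, -1.8311 - 0.2489i, 0.2489 - 1.8311i


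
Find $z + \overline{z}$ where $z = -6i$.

z + conjugate(z) = (a + bi) + (a - bi) = 2a
= 2 * 0 = 0


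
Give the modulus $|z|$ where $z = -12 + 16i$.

|z| = sqrt(a^2 + b^2) = sqrt((-12)^2 + 16^2) = sqrt(400) = 20


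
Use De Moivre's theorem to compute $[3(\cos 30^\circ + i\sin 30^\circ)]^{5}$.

By De Moivre: z^n = r^n(cos(nθ) + i sin(nθ))
= 3^5(cos(5*30°) + i sin(5*30°))
= 243(cos 150° + i sin 150°)
= -243*sqrt(3)/2 + (243/2)i


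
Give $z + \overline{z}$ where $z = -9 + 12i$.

z + conjugate(z) = (a + bi) + (a - bi) = 2a
= 2 * (-9) = -18


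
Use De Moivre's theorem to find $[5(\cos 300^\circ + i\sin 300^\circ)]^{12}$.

By De Moivre: z^n = r^n(cos(nθ) + i sin(nθ))
= 5^12(cos(12*300°) + i sin(12*300°))
= 244140625(cos 0° + i sin 0°)
= 244140625


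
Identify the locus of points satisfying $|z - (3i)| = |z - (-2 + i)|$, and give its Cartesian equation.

|z - z1| = |z - z2| means z is equidistant from z1 and z2,
i.e. the perpendicular bisector of the segment from (0, 3) to (-2, 1) (midpoint (-1, 2)).
With z = x + yi, square both sides:
(x - 0)^2 + (y - 3)^2 = (x - (-2))^2 + (y - 1)^2
The x^2 and y^2 terms cancel: -4x + (-4)y = 5 - 9 = -4
Simplify: x + y = 1
Locus: Perpendicular bisector of the segment from (0, 3) to (-2, 1): the line x + y = 1


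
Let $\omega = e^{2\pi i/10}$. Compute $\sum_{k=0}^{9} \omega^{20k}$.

Since 10 divides 20, ω^20 = (ω^10)^2 = 1^2 = 1, so every term is 1.
Sum = 10 · 1 = 10


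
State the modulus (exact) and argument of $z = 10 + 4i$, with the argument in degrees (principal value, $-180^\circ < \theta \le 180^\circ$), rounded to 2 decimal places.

|z| = sqrt(10^2 + 4^2) = sqrt(116)
arg(z) = arctan(b/a) = arctan(4/10) (quadrant-adjusted) = 21.80°


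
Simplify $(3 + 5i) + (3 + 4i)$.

(3 + 3) + (5 + 4)i = 6 + 9i


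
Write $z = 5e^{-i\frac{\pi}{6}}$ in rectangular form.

a = r cos θ = 5 * sqrt(3)/2 = 5*sqrt(3)/2
b = r sin θ = 5 * -1/2 = -5/2
z = 5*sqrt(3)/2 - (5/2)i


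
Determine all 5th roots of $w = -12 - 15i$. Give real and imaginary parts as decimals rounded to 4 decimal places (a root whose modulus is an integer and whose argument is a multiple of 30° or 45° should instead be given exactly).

|w| = sqrt(369) ≈ 19.209373, arg(w) ≈ 231.340192°
Root modulus = sqrt(369)^(1/5) ≈ 1.805937
Root arguments: θ_k = (arg(w) + 360°k)/5 for k = 0, 1, ..., 4
Compute each root as (root modulus)(cos θ_k + i sin θ_k) using full-precision intermediates, then round to 4 decimal places.
Roots: 1.2484 + 1.3049i, -0.8553 + 1.5906i, -1.7770 - 0.3219i, -0.2430 - 1.7895i, 1.6269 - 0.7841i


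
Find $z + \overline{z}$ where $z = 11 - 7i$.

z + conjugate(z) = (a + bi) + (a - bi) = 2a
= 2 * 11 = 22


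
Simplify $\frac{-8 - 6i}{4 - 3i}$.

Multiply numerator and denominator by conjugate (4 + 3i):
= (-8 - 6i)(4 + 3i) / (4^2 + (-3)^2)
= (-14 - 48i) / 25
= -14/25 - (48/25)i


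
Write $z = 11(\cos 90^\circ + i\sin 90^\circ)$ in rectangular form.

a = r cos θ = 11 * 0 = 0
b = r sin θ = 11 * 1 = 11
z = 11i


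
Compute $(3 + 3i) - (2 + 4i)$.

(3 - 2) + (3 - 4)i = 1 - i


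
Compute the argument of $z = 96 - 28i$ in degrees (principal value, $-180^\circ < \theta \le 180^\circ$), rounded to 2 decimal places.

θ = arctan(b/a) = arctan(-28/96) (quadrant-adjusted) = -16.26°


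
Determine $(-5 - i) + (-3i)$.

(-5 + 0) + (-1 + (-3))i = -5 - 4i


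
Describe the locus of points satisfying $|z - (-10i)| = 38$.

|z - z0| = r describes a circle centered at z0 with radius r
Here z0 = -10i and r = 38
Locus: Circle centered at (0, -10) with radius 38


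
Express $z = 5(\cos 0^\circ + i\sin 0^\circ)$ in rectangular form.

a = r cos θ = 5 * 1 = 5
b = r sin θ = 5 * 0 = 0
z = 5


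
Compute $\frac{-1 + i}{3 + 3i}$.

Multiply numerator and denominator by conjugate (3 - 3i):
= (-1 + i)(3 - 3i) / (3^2 + 3^2)
= (6i) / 18
Divide through by 6: (i) / 3
= 0 + (1/3)i


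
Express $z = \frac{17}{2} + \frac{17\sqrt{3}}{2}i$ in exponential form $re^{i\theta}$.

r = |z| = sqrt((17/2)^2 + (17*sqrt(3)/2)^2) = sqrt(289/4 + 867/4) = sqrt(289) = 17
θ = arctan(b/a) = arctan(14.7224/8.5) (quadrant-adjusted) = 60° = π/3
z = 17e^(i*π/3)


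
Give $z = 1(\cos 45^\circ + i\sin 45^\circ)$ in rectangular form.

a = r cos θ = 1 * sqrt(2)/2 = sqrt(2)/2
b = r sin θ = 1 * sqrt(2)/2 = sqrt(2)/2
z = sqrt(2)/2 + (sqrt(2)/2)i


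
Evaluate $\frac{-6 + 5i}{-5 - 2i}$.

Multiply numerator and denominator by conjugate (-5 + 2i):
= (-6 + 5i)(-5 + 2i) / ((-5)^2 + (-2)^2)
= (20 - 37i) / 29
= 20/29 - (37/29)i


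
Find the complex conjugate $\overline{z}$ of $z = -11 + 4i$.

If z = a + bi, then conjugate(z) = a - bi
conjugate(-11 + 4i) = -11 - 4i


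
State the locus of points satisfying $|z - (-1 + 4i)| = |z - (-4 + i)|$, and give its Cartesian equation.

|z - z1| = |z - z2| means z is equidistant from z1 and z2,
i.e. the perpendicular bisector of the segment from (-1, 4) to (-4, 1) (midpoint (-5/2, 5/2)).
With z = x + yi, square both sides:
(x - (-1))^2 + (y - 4)^2 = (x - (-4))^2 + (y - 1)^2
The x^2 and y^2 terms cancel: -6x + (-6)y = 17 - 17 = 0
Simplify: x + y = 0
Locus: Perpendicular bisector of the segment from (-1, 4) to (-4, 1): the line x + y = 0


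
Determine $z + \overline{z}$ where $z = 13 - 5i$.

z + conjugate(z) = (a + bi) + (a - bi) = 2a
= 2 * 13 = 26


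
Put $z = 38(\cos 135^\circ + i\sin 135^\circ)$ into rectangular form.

a = r cos θ = 38 * -sqrt(2)/2 = -19*sqrt(2)
b = r sin θ = 38 * sqrt(2)/2 = 19*sqrt(2)
z = -19*sqrt(2) + 19*sqrt(2)i


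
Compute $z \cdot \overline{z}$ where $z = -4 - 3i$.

z * conjugate(z) = |z|^2 = a^2 + b^2
= (-4)^2 + (-3)^2 = 25


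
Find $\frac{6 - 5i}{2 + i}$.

Multiply numerator and denominator by conjugate (2 - i):
= (6 - 5i)(2 - i) / (2^2 + 1^2)
= (7 - 16i) / 5
= 7/5 - (16/5)i


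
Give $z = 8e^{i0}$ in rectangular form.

a = r cos θ = 8 * 1 = 8
b = r sin θ = 8 * 0 = 0
z = 8


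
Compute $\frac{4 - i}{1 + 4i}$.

Multiply numerator and denominator by conjugate (1 - 4i):
= (4 - i)(1 - 4i) / (1^2 + 4^2)
= (-17i) / 17
= -i


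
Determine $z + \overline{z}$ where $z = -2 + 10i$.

z + conjugate(z) = (a + bi) + (a - bi) = 2a
= 2 * (-2) = -4


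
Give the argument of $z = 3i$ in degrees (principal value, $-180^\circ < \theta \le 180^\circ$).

a = 0 and b > 0, so z lies on the positive imaginary axis: θ = 90°


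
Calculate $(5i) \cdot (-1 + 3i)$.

(a1*a2 - b1*b2) + (a1*b2 + b1*a2)i
= (0 - 15) + (0 + (-5))i
= -15 - 5i


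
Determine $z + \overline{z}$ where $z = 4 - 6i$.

z + conjugate(z) = (a + bi) + (a - bi) = 2a
= 2 * 4 = 8


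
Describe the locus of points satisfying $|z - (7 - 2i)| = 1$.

|z - z0| = r describes a circle centered at z0 with radius r
Here z0 = 7 - 2i and r = 1
Locus: Circle centered at (7, -2) with radius 1


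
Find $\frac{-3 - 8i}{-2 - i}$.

Multiply numerator and denominator by conjugate (-2 + i):
= (-3 - 8i)(-2 + i) / ((-2)^2 + (-1)^2)
= (14 + 13i) / 5
= 14/5 + (13/5)i


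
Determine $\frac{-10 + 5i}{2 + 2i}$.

Multiply numerator and denominator by conjugate (2 - 2i):
= (-10 + 5i)(2 - 2i) / (2^2 + 2^2)
= (-10 + 30i) / 8
Divide through by 2: (-5 + 15i) / 4
= -5/4 + (15/4)i


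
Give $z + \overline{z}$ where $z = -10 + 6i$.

z + conjugate(z) = (a + bi) + (a - bi) = 2a
= 2 * (-10) = -20


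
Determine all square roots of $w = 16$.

|w| = 16, arg(w) = 0°
Root modulus = 16^(1/2) = 4
Root arguments: θ_k = (0° + 360°k)/2 for k = 0, 1, ..., 1
Roots: 4, -4


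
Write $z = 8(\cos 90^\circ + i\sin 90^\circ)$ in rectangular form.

a = r cos θ = 8 * 0 = 0
b = r sin θ = 8 * 1 = 8
z = 8i


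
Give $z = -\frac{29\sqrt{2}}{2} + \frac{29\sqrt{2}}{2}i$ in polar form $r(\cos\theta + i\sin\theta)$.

r = |z| = sqrt(a^2 + b^2) = sqrt((-29*sqrt(2)/2)^2 + (29*sqrt(2)/2)^2) = sqrt(841/2 + 841/2) = sqrt(841) = 29
θ = arctan(b/a) = arctan(20.5061/-20.5061) (quadrant-adjusted) = 135°
z = 29(cos 135° + i sin 135°)


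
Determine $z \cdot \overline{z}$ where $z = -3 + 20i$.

z * conjugate(z) = |z|^2 = a^2 + b^2
= (-3)^2 + 20^2 = 409


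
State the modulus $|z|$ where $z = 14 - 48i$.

|z| = sqrt(a^2 + b^2) = sqrt(14^2 + (-48)^2) = sqrt(2500) = 50


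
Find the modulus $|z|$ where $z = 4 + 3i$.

|z| = sqrt(a^2 + b^2) = sqrt(4^2 + 3^2) = sqrt(25) = 5


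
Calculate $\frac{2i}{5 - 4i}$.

Multiply numerator and denominator by conjugate (5 + 4i):
= (2i)(5 + 4i) / (5^2 + (-4)^2)
= (-8 + 10i) / 41
= -8/41 + (10/41)i


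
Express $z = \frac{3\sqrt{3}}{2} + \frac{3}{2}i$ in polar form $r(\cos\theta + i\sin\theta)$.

r = |z| = sqrt(a^2 + b^2) = sqrt((3*sqrt(3)/2)^2 + (3/2)^2) = sqrt(27/4 + 9/4) = sqrt(9) = 3
θ = arctan(b/a) = arctan(1.5/2.5981) (quadrant-adjusted) = 30°
z = 3(cos 30° + i sin 30°)


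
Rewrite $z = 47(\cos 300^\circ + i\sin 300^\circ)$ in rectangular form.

a = r cos θ = 47 * 1/2 = 47/2
b = r sin θ = 47 * -sqrt(3)/2 = -47*sqrt(3)/2
z = 47/2 - (47*sqrt(3)/2)i


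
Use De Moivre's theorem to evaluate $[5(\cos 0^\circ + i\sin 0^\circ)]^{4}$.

By De Moivre: z^n = r^n(cos(nθ) + i sin(nθ))
= 5^4(cos(4*0°) + i sin(4*0°))
= 625(cos 0° + i sin 0°)
= 625


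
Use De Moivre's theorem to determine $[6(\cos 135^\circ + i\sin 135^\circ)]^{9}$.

By De Moivre: z^n = r^n(cos(nθ) + i sin(nθ))
= 6^9(cos(9*135°) + i sin(9*135°))
= 10077696(cos 135° + i sin 135°)
= -5038848*sqrt(2) + 5038848*sqrt(2)i


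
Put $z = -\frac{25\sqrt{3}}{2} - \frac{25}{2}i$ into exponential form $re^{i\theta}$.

r = |z| = sqrt((-25*sqrt(3)/2)^2 + (-25/2)^2) = sqrt(1875/4 + 625/4) = sqrt(625) = 25
θ = arctan(b/a) = arctan(-12.5/-21.6506) (quadrant-adjusted) = -150° = -5π/6
z = 25e^(-i*5π/6)


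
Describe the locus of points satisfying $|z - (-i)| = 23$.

|z - z0| = r describes a circle centered at z0 with radius r
Here z0 = -i and r = 23
Locus: Circle centered at (0, -1) with radius 23


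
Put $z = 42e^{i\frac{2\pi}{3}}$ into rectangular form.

a = r cos θ = 42 * -1/2 = -21
b = r sin θ = 42 * sqrt(3)/2 = 21*sqrt(3)
z = -21 + 21*sqrt(3)i


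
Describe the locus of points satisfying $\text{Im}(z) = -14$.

Im(z) = y where z = x + yi; the equation y = -14 is satisfied by all points with that y-coordinate
Locus: Horizontal line y = -14


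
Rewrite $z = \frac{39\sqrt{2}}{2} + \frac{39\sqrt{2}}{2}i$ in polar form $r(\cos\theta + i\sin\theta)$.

r = |z| = sqrt(a^2 + b^2) = sqrt((39*sqrt(2)/2)^2 + (39*sqrt(2)/2)^2) = sqrt(1521/2 + 1521/2) = sqrt(1521) = 39
θ = arctan(b/a) = arctan(27.5772/27.5772) (quadrant-adjusted) = 45°
z = 39(cos 45° + i sin 45°)


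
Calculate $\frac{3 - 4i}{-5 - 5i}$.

Multiply numerator and denominator by conjugate (-5 + 5i):
= (3 - 4i)(-5 + 5i) / ((-5)^2 + (-5)^2)
= (5 + 35i) / 50
Divide through by 5: (1 + 7i) / 10
= 1/10 + (7/10)i


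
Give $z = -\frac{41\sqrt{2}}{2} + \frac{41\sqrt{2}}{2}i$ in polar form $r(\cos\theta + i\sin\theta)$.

r = |z| = sqrt(a^2 + b^2) = sqrt((-41*sqrt(2)/2)^2 + (41*sqrt(2)/2)^2) = sqrt(1681/2 + 1681/2) = sqrt(1681) = 41
θ = arctan(b/a) = arctan(28.9914/-28.9914) (quadrant-adjusted) = 135°
z = 41(cos 135° + i sin 135°)


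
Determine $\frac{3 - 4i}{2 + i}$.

Multiply numerator and denominator by conjugate (2 - i):
= (3 - 4i)(2 - i) / (2^2 + 1^2)
= (2 - 11i) / 5
= 2/5 - (11/5)i


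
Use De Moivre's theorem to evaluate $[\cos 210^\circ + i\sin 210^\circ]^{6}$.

By De Moivre: z^n = r^n(cos(nθ) + i sin(nθ))
= 1^6(cos(6*210°) + i sin(6*210°))
= 1(cos 180° + i sin 180°)
= -1


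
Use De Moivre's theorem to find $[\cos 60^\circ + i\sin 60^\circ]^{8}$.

By De Moivre: z^n = r^n(cos(nθ) + i sin(nθ))
= 1^8(cos(8*60°) + i sin(8*60°))
= 1(cos 120° + i sin 120°)
= -1/2 + (sqrt(3)/2)i


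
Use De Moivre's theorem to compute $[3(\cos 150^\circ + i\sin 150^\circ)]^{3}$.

By De Moivre: z^n = r^n(cos(nθ) + i sin(nθ))
= 3^3(cos(3*150°) + i sin(3*150°))
= 27(cos 90° + i sin 90°)
= 27i


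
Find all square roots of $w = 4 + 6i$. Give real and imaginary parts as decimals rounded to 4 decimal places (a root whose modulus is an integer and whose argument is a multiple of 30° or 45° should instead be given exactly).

|w| = sqrt(52) ≈ 7.211103, arg(w) ≈ 56.309932°
Root modulus = sqrt(52)^(1/2) ≈ 2.685350
Root arguments: θ_k = (arg(w) + 360°k)/2 for k = 0, 1, ..., 1
Compute each root as (root modulus)(cos θ_k + i sin θ_k) using full-precision intermediates, then round to 4 decimal places.
Roots: 2.3676 + 1.2671i, -2.3676 - 1.2671i


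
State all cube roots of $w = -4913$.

|w| = 4913, arg(w) = 180°
Root modulus = 4913^(1/3) = 17
Root arguments: θ_k = (180° + 360°k)/3 for k = 0, 1, ..., 2
Roots: 17/2 + (17*sqrt(3)/2)i, -17, 17/2 - (17*sqrt(3)/2)i


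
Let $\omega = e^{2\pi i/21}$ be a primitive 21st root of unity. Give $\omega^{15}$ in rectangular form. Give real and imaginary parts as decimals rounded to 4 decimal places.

ω^15 = e^(2πi·15/21) = e^(i·10π/7)
= cos(10π/7) + i sin(10π/7)
= -0.2225 - 0.9749i


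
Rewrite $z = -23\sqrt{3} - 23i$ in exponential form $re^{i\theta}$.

r = |z| = sqrt((-23*sqrt(3))^2 + (-23)^2) = sqrt(1587 + 529) = sqrt(2116) = 46
θ = arctan(b/a) = arctan(-23/-39.8372) (quadrant-adjusted) = -150° = -5π/6
z = 46e^(-i*5π/6)


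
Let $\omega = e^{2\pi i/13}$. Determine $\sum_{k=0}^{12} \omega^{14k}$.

Let ζ = ω^14 = e^(2πi·14/13). Since 13 ∤ 14, ζ ≠ 1.
Sum = Σ_{k=0}^{12} ζ^k = (ζ^13 - 1)/(ζ - 1) = (ω^{14·13} - 1)/(ζ - 1) = (1 - 1)/(ζ - 1) = 0


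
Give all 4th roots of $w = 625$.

|w| = 625, arg(w) = 0°
Root modulus = 625^(1/4) = 5
Root arguments: θ_k = (0° + 360°k)/4 for k = 0, 1, ..., 3
Roots: 5, 5i, -5, -5i


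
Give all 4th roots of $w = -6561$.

|w| = 6561, arg(w) = 180°
Root modulus = 6561^(1/4) = 9
Root arguments: θ_k = (180° + 360°k)/4 for k = 0, 1, ..., 3
Roots: 9*sqrt(2)/2 + (9*sqrt(2)/2)i, -9*sqrt(2)/2 + (9*sqrt(2)/2)i, -9*sqrt(2)/2 - (9*sqrt(2)/2)i, 9*sqrt(2)/2 - (9*sqrt(2)/2)i


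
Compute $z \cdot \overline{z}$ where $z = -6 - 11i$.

z * conjugate(z) = |z|^2 = a^2 + b^2
= (-6)^2 + (-11)^2 = 157


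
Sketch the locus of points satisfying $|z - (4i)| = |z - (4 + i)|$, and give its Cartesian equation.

|z - z1| = |z - z2| means z is equidistant from z1 and z2,
i.e. the perpendicular bisector of the segment from (0, 4) to (4, 1) (midpoint (2, 5/2)).
With z = x + yi, square both sides:
(x - 0)^2 + (y - 4)^2 = (x - 4)^2 + (y - 1)^2
The x^2 and y^2 terms cancel: 8x + (-6)y = 17 - 16 = 1
Simplify: 8x - 6y = 1
Locus: Perpendicular bisector of the segment from (0, 4) to (4, 1): the line 8x - 6y = 1


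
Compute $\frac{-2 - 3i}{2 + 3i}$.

Multiply numerator and denominator by conjugate (2 - 3i):
= (-2 - 3i)(2 - 3i) / (2^2 + 3^2)
= (-13) / 13
= -1


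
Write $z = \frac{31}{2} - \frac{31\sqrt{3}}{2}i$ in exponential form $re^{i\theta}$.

r = |z| = sqrt((31/2)^2 + (-31*sqrt(3)/2)^2) = sqrt(961/4 + 2883/4) = sqrt(961) = 31
θ = arctan(b/a) = arctan(-26.8468/15.5) (quadrant-adjusted) = -60° = -π/3
z = 31e^(-i*π/3)


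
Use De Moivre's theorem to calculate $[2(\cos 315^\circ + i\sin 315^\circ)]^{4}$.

By De Moivre: z^n = r^n(cos(nθ) + i sin(nθ))
= 2^4(cos(4*315°) + i sin(4*315°))
= 16(cos 180° + i sin 180°)
= -16


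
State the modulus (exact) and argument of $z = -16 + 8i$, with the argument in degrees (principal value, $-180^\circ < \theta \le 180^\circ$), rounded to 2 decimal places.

|z| = sqrt((-16)^2 + 8^2) = sqrt(320)
arg(z) = arctan(b/a) = arctan(8/-16) (quadrant-adjusted) = 153.43°


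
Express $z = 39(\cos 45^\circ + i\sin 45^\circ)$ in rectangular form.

a = r cos θ = 39 * sqrt(2)/2 = 39*sqrt(2)/2
b = r sin θ = 39 * sqrt(2)/2 = 39*sqrt(2)/2
z = 39*sqrt(2)/2 + (39*sqrt(2)/2)i


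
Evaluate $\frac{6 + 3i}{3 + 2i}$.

Multiply numerator and denominator by conjugate (3 - 2i):
= (6 + 3i)(3 - 2i) / (3^2 + 2^2)
= (24 - 3i) / 13
= 24/13 - (3/13)i


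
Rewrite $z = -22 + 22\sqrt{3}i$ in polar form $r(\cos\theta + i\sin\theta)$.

r = |z| = sqrt(a^2 + b^2) = sqrt((-22)^2 + (22*sqrt(3))^2) = sqrt(484 + 1452) = sqrt(1936) = 44
θ = arctan(b/a) = arctan(38.1051/-22) (quadrant-adjusted) = 120°
z = 44(cos 120° + i sin 120°)


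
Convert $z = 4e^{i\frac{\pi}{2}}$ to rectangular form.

a = r cos θ = 4 * 0 = 0
b = r sin θ = 4 * 1 = 4
z = 4i


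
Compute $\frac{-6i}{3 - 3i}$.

Multiply numerator and denominator by conjugate (3 + 3i):
= (-6i)(3 + 3i) / (3^2 + (-3)^2)
= (18 - 18i) / 18
= 1 - i


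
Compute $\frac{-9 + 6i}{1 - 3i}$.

Multiply numerator and denominator by conjugate (1 + 3i):
= (-9 + 6i)(1 + 3i) / (1^2 + (-3)^2)
= (-27 - 21i) / 10
= -27/10 - (21/10)i


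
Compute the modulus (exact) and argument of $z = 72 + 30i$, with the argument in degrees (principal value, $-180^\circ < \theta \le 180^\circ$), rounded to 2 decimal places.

|z| = sqrt(72^2 + 30^2) = 78
arg(z) = arctan(b/a) = arctan(30/72) (quadrant-adjusted) = 22.62°


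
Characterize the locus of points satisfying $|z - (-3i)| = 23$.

|z - z0| = r describes a circle centered at z0 with radius r
Here z0 = -3i and r = 23
Locus: Circle centered at (0, -3) with radius 23


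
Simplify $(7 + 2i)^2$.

(a + bi)^2 = a^2 - b^2 + 2abi
= 7^2 - 2^2 + 2*7*2i
= 45 + 28i


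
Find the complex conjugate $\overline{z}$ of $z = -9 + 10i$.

If z = a + bi, then conjugate(z) = a - bi
conjugate(-9 + 10i) = -9 - 10i


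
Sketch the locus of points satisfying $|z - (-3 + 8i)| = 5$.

|z - z0| = r describes a circle centered at z0 with radius r
Here z0 = -3 + 8i and r = 5
Locus: Circle centered at (-3, 8) with radius 5


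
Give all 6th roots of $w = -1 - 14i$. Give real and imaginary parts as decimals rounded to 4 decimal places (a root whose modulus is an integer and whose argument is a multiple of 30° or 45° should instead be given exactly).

|w| = sqrt(197) ≈ 14.035669, arg(w) ≈ 265.914383°
Root modulus = sqrt(197)^(1/6) ≈ 1.553122
Root arguments: θ_k = (arg(w) + 360°k)/6 for k = 0, 1, ..., 5
Compute each root as (root modulus)(cos θ_k + i sin θ_k) using full-precision intermediates, then round to 4 decimal places.
Roots: 1.1112 + 1.0851i, -0.3841 + 1.5049i, -1.4953 + 0.4198i, -1.1112 - 1.0851i, 0.3841 - 1.5049i, 1.4953 - 0.4198i


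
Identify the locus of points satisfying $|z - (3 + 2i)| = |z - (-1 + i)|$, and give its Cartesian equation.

|z - z1| = |z - z2| means z is equidistant from z1 and z2,
i.e. the perpendicular bisector of the segment from (3, 2) to (-1, 1) (midpoint (1, 3/2)).
With z = x + yi, square both sides:
(x - 3)^2 + (y - 2)^2 = (x - (-1))^2 + (y - 1)^2
The x^2 and y^2 terms cancel: -8x + (-2)y = 2 - 13 = -11
Simplify: 8x + 2y = 11
Locus: Perpendicular bisector of the segment from (3, 2) to (-1, 1): the line 8x + 2y = 11


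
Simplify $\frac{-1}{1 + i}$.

Multiply numerator and denominator by conjugate (1 - i):
= (-1)(1 - i) / (1^2 + 1^2)
= (-1 + i) / 2
= -1/2 + (1/2)i


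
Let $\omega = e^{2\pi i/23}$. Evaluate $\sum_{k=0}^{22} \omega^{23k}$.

Since 23 divides 23, ω^23 = (ω^23)^1 = 1^1 = 1, so every term is 1.
Sum = 23 · 1 = 23


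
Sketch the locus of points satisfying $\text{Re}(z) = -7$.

Re(z) = x where z = x + yi; the equation x = -7 is satisfied by all points with that x-coordinate
Locus: Vertical line x = -7


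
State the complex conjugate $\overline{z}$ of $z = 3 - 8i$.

If z = a + bi, then conjugate(z) = a - bi
conjugate(3 - 8i) = 3 + 8i


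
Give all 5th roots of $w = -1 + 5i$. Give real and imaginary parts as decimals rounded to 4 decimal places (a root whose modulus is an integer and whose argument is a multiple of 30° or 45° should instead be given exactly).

|w| = sqrt(26) ≈ 5.099020, arg(w) ≈ 101.309932°
Root modulus = sqrt(26)^(1/5) ≈ 1.385152
Root arguments: θ_k = (arg(w) + 360°k)/5 for k = 0, 1, ..., 4
Compute each root as (root modulus)(cos θ_k + i sin θ_k) using full-precision intermediates, then round to 4 decimal places.
Roots: 1.2994 + 0.4797i, -0.0547 + 1.3841i, -1.3332 + 0.3757i, -0.7693 - 1.1519i, 0.8578 - 1.0876i


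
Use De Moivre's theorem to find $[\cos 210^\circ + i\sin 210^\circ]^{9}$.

By De Moivre: z^n = r^n(cos(nθ) + i sin(nθ))
= 1^9(cos(9*210°) + i sin(9*210°))
= 1(cos 90° + i sin 90°)
= i


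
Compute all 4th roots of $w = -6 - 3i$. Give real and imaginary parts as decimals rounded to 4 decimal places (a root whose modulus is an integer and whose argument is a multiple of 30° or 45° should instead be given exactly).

|w| = sqrt(45) ≈ 6.708204, arg(w) ≈ 206.565051°
Root modulus = sqrt(45)^(1/4) ≈ 1.609354
Root arguments: θ_k = (arg(w) + 360°k)/4 for k = 0, 1, ..., 3
Compute each root as (root modulus)(cos θ_k + i sin θ_k) using full-precision intermediates, then round to 4 decimal places.
Roots: 0.9987 + 1.2620i, -1.2620 + 0.9987i, -0.9987 - 1.2620i, 1.2620 - 0.9987i


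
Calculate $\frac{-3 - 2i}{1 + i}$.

Multiply numerator and denominator by conjugate (1 - i):
= (-3 - 2i)(1 - i) / (1^2 + 1^2)
= (-5 + i) / 2
= -5/2 + (1/2)i


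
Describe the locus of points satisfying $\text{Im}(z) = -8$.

Im(z) = y where z = x + yi; the equation y = -8 is satisfied by all points with that y-coordinate
Locus: Horizontal line y = -8


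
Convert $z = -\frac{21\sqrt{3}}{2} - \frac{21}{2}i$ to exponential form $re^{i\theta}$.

r = |z| = sqrt((-21*sqrt(3)/2)^2 + (-21/2)^2) = sqrt(1323/4 + 441/4) = sqrt(441) = 21
θ = arctan(b/a) = arctan(-10.5/-18.1865) (quadrant-adjusted) = -150° = -5π/6
z = 21e^(-i*5π/6)


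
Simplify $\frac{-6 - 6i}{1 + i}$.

Multiply numerator and denominator by conjugate (1 - i):
= (-6 - 6i)(1 - i) / (1^2 + 1^2)
= (-12) / 2
= -6


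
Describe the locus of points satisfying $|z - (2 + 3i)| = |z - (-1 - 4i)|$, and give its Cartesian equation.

|z - z1| = |z - z2| means z is equidistant from z1 and z2,
i.e. the perpendicular bisector of the segment from (2, 3) to (-1, -4) (midpoint (1/2, -1/2)).
With z = x + yi, square both sides:
(x - 2)^2 + (y - 3)^2 = (x - (-1))^2 + (y - (-4))^2
The x^2 and y^2 terms cancel: -6x + (-14)y = 17 - 13 = 4
Simplify: 3x + 7y = -2
Locus: Perpendicular bisector of the segment from (2, 3) to (-1, -4): the line 3x + 7y = -2


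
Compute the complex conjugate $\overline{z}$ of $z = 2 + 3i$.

If z = a + bi, then conjugate(z) = a - bi
conjugate(2 + 3i) = 2 - 3i


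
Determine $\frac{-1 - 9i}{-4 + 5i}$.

Multiply numerator and denominator by conjugate (-4 - 5i):
= (-1 - 9i)(-4 - 5i) / ((-4)^2 + 5^2)
= (-41 + 41i) / 41
= -1 + i


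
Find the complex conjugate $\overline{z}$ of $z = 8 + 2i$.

If z = a + bi, then conjugate(z) = a - bi
conjugate(8 + 2i) = 8 - 2i


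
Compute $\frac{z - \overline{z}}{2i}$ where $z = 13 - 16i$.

z - conjugate(z) = 2bi
(z - conjugate(z))/(2i) = 2bi/(2i) = b = -16


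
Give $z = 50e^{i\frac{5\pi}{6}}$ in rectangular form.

a = r cos θ = 50 * -sqrt(3)/2 = -25*sqrt(3)
b = r sin θ = 50 * 1/2 = 25
z = -25*sqrt(3) + 25i


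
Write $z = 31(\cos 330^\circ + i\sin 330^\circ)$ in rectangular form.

a = r cos θ = 31 * sqrt(3)/2 = 31*sqrt(3)/2
b = r sin θ = 31 * -1/2 = -31/2
z = 31*sqrt(3)/2 - (31/2)i


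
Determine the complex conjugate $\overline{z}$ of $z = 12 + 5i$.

If z = a + bi, then conjugate(z) = a - bi
conjugate(12 + 5i) = 12 - 5i


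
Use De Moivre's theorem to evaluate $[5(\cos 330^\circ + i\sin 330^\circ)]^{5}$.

By De Moivre: z^n = r^n(cos(nθ) + i sin(nθ))
= 5^5(cos(5*330°) + i sin(5*330°))
= 3125(cos 210° + i sin 210°)
= -3125*sqrt(3)/2 - (3125/2)i


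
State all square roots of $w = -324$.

|w| = 324, arg(w) = 180°
Root modulus = 324^(1/2) = 18
Root arguments: θ_k = (180° + 360°k)/2 for k = 0, 1, ..., 1
Roots: 18i, -18i


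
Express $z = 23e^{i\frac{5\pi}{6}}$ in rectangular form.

a = r cos θ = 23 * -sqrt(3)/2 = -23*sqrt(3)/2
b = r sin θ = 23 * 1/2 = 23/2
z = -23*sqrt(3)/2 + (23/2)i


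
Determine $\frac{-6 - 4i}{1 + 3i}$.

Multiply numerator and denominator by conjugate (1 - 3i):
= (-6 - 4i)(1 - 3i) / (1^2 + 3^2)
= (-18 + 14i) / 10
Divide through by 2: (-9 + 7i) / 5
= -9/5 + (7/5)i


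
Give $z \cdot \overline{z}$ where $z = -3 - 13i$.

z * conjugate(z) = |z|^2 = a^2 + b^2
= (-3)^2 + (-13)^2 = 178


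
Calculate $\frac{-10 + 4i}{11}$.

Divisor is real, so divide each part by 11:
= -10/11 + (4/11)i


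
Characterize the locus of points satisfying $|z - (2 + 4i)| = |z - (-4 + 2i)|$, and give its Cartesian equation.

|z - z1| = |z - z2| means z is equidistant from z1 and z2,
i.e. the perpendicular bisector of the segment from (2, 4) to (-4, 2) (midpoint (-1, 3)).
With z = x + yi, square both sides:
(x - 2)^2 + (y - 4)^2 = (x - (-4))^2 + (y - 2)^2
The x^2 and y^2 terms cancel: -12x + (-4)y = 20 - 20 = 0
Simplify: 3x + y = 0
Locus: Perpendicular bisector of the segment from (2, 4) to (-4, 2): the line 3x + y = 0


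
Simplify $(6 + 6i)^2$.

(a + bi)^2 = a^2 - b^2 + 2abi
= 6^2 - 6^2 + 2*6*6i
= 72i


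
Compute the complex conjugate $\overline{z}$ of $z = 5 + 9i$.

If z = a + bi, then conjugate(z) = a - bi
conjugate(5 + 9i) = 5 - 9i


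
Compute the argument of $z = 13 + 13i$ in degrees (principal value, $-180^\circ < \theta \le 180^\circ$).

θ = arctan(b/a) = arctan(13/13) (quadrant-adjusted) = 45°


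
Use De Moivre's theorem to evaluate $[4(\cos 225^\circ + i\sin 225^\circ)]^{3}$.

By De Moivre: z^n = r^n(cos(nθ) + i sin(nθ))
= 4^3(cos(3*225°) + i sin(3*225°))
= 64(cos 315° + i sin 315°)
= 32*sqrt(2) - 32*sqrt(2)i


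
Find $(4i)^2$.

(a + bi)^2 = a^2 - b^2 + 2abi
= 0^2 - 4^2 + 2*0*4i
= -16


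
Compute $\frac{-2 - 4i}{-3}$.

Divisor is real, so divide each part by -3:
= 2/3 + (4/3)i


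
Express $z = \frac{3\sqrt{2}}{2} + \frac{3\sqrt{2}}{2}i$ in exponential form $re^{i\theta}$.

r = |z| = sqrt((3*sqrt(2)/2)^2 + (3*sqrt(2)/2)^2) = sqrt(9/2 + 9/2) = sqrt(9) = 3
θ = arctan(b/a) = arctan(2.1213/2.1213) (quadrant-adjusted) = 45° = π/4
z = 3e^(i*π/4)


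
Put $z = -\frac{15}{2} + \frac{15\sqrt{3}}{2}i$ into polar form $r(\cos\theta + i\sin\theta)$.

r = |z| = sqrt(a^2 + b^2) = sqrt((-15/2)^2 + (15*sqrt(3)/2)^2) = sqrt(225/4 + 675/4) = sqrt(225) = 15
θ = arctan(b/a) = arctan(12.9904/-7.5) (quadrant-adjusted) = 120°
z = 15(cos 120° + i sin 120°)


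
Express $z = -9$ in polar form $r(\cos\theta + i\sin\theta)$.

r = |z| = sqrt(a^2 + b^2) = sqrt((-9)^2 + (0)^2) = sqrt(81 + 0) = sqrt(81) = 9
b = 0 and a < 0, so z lies on the negative real axis: θ = 180°
z = 9(cos 180° + i sin 180°)


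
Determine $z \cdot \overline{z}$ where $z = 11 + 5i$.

z * conjugate(z) = |z|^2 = a^2 + b^2
= 11^2 + 5^2 = 146


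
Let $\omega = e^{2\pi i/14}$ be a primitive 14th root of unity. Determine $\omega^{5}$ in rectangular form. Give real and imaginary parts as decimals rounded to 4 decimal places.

ω^5 = e^(2πi·5/14) = e^(i·5π/7)
= cos(5π/7) + i sin(5π/7)
= -0.6235 + 0.7818i


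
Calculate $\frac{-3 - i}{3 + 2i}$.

Multiply numerator and denominator by conjugate (3 - 2i):
= (-3 - i)(3 - 2i) / (3^2 + 2^2)
= (-11 + 3i) / 13
= -11/13 + (3/13)i


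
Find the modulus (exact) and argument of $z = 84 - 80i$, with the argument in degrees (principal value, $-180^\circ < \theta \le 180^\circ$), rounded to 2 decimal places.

|z| = sqrt(84^2 + (-80)^2) = 116
arg(z) = arctan(b/a) = arctan(-80/84) (quadrant-adjusted) = -43.60°


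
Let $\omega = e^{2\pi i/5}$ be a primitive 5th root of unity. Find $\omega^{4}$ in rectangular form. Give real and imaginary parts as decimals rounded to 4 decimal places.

ω^4 = e^(2πi·4/5) = e^(i·8π/5)
= cos(8π/5) + i sin(8π/5)
= 0.3090 - 0.9511i


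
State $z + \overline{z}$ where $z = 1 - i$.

z + conjugate(z) = (a + bi) + (a - bi) = 2a
= 2 * 1 = 2


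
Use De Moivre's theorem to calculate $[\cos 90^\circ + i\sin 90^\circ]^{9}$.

By De Moivre: z^n = r^n(cos(nθ) + i sin(nθ))
= 1^9(cos(9*90°) + i sin(9*90°))
= 1(cos 90° + i sin 90°)
= i


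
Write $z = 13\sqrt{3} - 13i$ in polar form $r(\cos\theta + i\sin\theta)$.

r = |z| = sqrt(a^2 + b^2) = sqrt((13*sqrt(3))^2 + (-13)^2) = sqrt(507 + 169) = sqrt(676) = 26
θ = arctan(b/a) = arctan(-13/22.5167) (quadrant-adjusted) = 330°
z = 26(cos 330° + i sin 330°)


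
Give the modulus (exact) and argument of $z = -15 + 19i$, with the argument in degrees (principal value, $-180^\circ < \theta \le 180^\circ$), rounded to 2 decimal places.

|z| = sqrt((-15)^2 + 19^2) = sqrt(586)
arg(z) = arctan(b/a) = arctan(19/-15) (quadrant-adjusted) = 128.29°


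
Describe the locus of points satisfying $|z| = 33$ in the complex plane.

|z| = 33 means sqrt(x^2 + y^2) = 33
This is a circle of radius 33 centered at the origin


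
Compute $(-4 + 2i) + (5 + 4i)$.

(-4 + 5) + (2 + 4)i = 1 + 6i


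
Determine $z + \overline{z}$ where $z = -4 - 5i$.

z + conjugate(z) = (a + bi) + (a - bi) = 2a
= 2 * (-4) = -8


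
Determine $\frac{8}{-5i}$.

Multiply numerator and denominator by conjugate (5i):
= (8)(5i) / (0^2 + (-5)^2)
= (40i) / 25
Divide through by 5: (8i) / 5
= 0 + (8/5)i


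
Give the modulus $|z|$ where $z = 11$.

|z| = sqrt(a^2 + b^2) = sqrt(11^2 + 0^2) = sqrt(121) = 11


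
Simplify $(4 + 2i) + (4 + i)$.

(4 + 4) + (2 + 1)i = 8 + 3i


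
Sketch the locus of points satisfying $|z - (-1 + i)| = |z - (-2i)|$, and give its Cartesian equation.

|z - z1| = |z - z2| means z is equidistant from z1 and z2,
i.e. the perpendicular bisector of the segment from (-1, 1) to (0, -2) (midpoint (-1/2, -1/2)).
With z = x + yi, square both sides:
(x - (-1))^2 + (y - 1)^2 = (x - 0)^2 + (y - (-2))^2
The x^2 and y^2 terms cancel: 2x + (-6)y = 4 - 2 = 2
Simplify: x - 3y = 1
Locus: Perpendicular bisector of the segment from (-1, 1) to (0, -2): the line x - 3y = 1


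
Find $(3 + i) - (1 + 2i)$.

(3 - 1) + (1 - 2)i = 2 - i


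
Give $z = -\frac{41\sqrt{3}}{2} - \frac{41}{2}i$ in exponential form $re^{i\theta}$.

r = |z| = sqrt((-41*sqrt(3)/2)^2 + (-41/2)^2) = sqrt(5043/4 + 1681/4) = sqrt(1681) = 41
θ = arctan(b/a) = arctan(-20.5/-35.507) (quadrant-adjusted) = 210° = 7π/6
z = 41e^(i*7π/6)


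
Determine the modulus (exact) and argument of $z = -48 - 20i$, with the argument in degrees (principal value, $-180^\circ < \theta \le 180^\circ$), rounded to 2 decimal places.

|z| = sqrt((-48)^2 + (-20)^2) = 52
arg(z) = arctan(b/a) = arctan(-20/-48) (quadrant-adjusted) = -157.38°


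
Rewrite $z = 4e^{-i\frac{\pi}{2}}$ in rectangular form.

a = r cos θ = 4 * 0 = 0
b = r sin θ = 4 * -1 = -4
z = -4i


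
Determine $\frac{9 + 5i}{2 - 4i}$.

Multiply numerator and denominator by conjugate (2 + 4i):
= (9 + 5i)(2 + 4i) / (2^2 + (-4)^2)
= (-2 + 46i) / 20
Divide through by 2: (-1 + 23i) / 10
= -1/10 + (23/10)i


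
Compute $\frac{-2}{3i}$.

Multiply numerator and denominator by conjugate (-3i):
= (-2)(-3i) / (0^2 + 3^2)
= (6i) / 9
Divide through by 3: (2i) / 3
= 0 + (2/3)i


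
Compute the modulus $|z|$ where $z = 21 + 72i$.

|z| = sqrt(a^2 + b^2) = sqrt(21^2 + 72^2) = sqrt(5625) = 75


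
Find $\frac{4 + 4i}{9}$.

Divisor is real, so divide each part by 9:
= 4/9 + (4/9)i


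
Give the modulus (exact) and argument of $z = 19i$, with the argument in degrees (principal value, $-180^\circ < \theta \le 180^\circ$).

|z| = sqrt(0^2 + 19^2) = 19
a = 0 and b > 0, so z lies on the positive imaginary axis: arg(z) = 90°


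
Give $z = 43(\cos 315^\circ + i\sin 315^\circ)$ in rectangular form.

a = r cos θ = 43 * sqrt(2)/2 = 43*sqrt(2)/2
b = r sin θ = 43 * -sqrt(2)/2 = -43*sqrt(2)/2
z = 43*sqrt(2)/2 - (43*sqrt(2)/2)i


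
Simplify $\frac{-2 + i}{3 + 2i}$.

Multiply numerator and denominator by conjugate (3 - 2i):
= (-2 + i)(3 - 2i) / (3^2 + 2^2)
= (-4 + 7i) / 13
= -4/13 + (7/13)i


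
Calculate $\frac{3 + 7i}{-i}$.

Multiply numerator and denominator by conjugate (i):
= (3 + 7i)(i) / (0^2 + (-1)^2)
= (-7 + 3i) / 1
= -7 + 3i


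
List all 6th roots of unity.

ω_k = e^(2πik/6) = cos(2πk/6) + i sin(2πk/6) for k = 0, 1, ..., 5
Roots: 1, 1/2 + (sqrt(3)/2)i, -1/2 + (sqrt(3)/2)i, -1, -1/2 - (sqrt(3)/2)i, 1/2 - (sqrt(3)/2)i


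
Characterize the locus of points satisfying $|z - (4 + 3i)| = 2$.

|z - z0| = r describes a circle centered at z0 with radius r
Here z0 = 4 + 3i and r = 2
Locus: Circle centered at (4, 3) with radius 2


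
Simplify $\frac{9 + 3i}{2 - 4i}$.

Multiply numerator and denominator by conjugate (2 + 4i):
= (9 + 3i)(2 + 4i) / (2^2 + (-4)^2)
= (6 + 42i) / 20
Divide through by 2: (3 + 21i) / 10
= 3/10 + (21/10)i


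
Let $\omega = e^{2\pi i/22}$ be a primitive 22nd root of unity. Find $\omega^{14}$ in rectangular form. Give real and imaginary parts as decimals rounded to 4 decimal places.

ω^14 = e^(2πi·14/22) = e^(i·14π/11)
= cos(14π/11) + i sin(14π/11)
= -0.6549 - 0.7557i


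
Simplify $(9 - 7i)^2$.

(a + bi)^2 = a^2 - b^2 + 2abi
= 9^2 - (-7)^2 + 2*9*(-7)i
= 32 - 126i


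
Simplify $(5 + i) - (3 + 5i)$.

(5 - 3) + (1 - 5)i = 2 - 4i


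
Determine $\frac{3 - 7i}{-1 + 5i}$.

Multiply numerator and denominator by conjugate (-1 - 5i):
= (3 - 7i)(-1 - 5i) / ((-1)^2 + 5^2)
= (-38 - 8i) / 26
Divide through by 2: (-19 - 4i) / 13
= -19/13 - (4/13)i


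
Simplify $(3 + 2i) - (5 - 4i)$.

(3 - 5) + (2 - (-4))i = -2 + 6i


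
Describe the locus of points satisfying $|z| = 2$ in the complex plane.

|z| = 2 means sqrt(x^2 + y^2) = 2
This is a circle of radius 2 centered at the origin


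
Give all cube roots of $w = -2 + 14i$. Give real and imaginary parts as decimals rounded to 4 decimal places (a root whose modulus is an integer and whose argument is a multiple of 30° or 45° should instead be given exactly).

|w| = sqrt(200) ≈ 14.142136, arg(w) ≈ 98.130102°
Root modulus = sqrt(200)^(1/3) ≈ 2.418271
Root arguments: θ_k = (arg(w) + 360°k)/3 for k = 0, 1, ..., 2
Compute each root as (root modulus)(cos θ_k + i sin θ_k) using full-precision intermediates, then round to 4 decimal places.
Roots: 2.0348 + 1.3068i, -2.1491 + 1.1088i, 0.1143 - 2.4156i


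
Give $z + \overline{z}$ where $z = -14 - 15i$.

z + conjugate(z) = (a + bi) + (a - bi) = 2a
= 2 * (-14) = -28


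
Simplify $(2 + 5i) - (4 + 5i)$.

(2 - 4) + (5 - 5)i = -2


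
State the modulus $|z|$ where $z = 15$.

|z| = sqrt(a^2 + b^2) = sqrt(15^2 + 0^2) = sqrt(225) = 15


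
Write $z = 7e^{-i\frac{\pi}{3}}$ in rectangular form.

a = r cos θ = 7 * 1/2 = 7/2
b = r sin θ = 7 * -sqrt(3)/2 = -7*sqrt(3)/2
z = 7/2 - (7*sqrt(3)/2)i


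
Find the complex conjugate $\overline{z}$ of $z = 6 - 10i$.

If z = a + bi, then conjugate(z) = a - bi
conjugate(6 - 10i) = 6 + 10i


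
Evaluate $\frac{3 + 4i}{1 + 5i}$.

Multiply numerator and denominator by conjugate (1 - 5i):
= (3 + 4i)(1 - 5i) / (1^2 + 5^2)
= (23 - 11i) / 26
= 23/26 - (11/26)i


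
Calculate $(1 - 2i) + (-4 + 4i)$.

(1 + (-4)) + (-2 + 4)i = -3 + 2i


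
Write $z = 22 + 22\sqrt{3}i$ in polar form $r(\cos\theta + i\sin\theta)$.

r = |z| = sqrt(a^2 + b^2) = sqrt((22)^2 + (22*sqrt(3))^2) = sqrt(484 + 1452) = sqrt(1936) = 44
θ = arctan(b/a) = arctan(38.1051/22) (quadrant-adjusted) = 60°
z = 44(cos 60° + i sin 60°)


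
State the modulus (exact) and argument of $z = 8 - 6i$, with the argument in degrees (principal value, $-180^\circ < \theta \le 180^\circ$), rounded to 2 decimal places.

|z| = sqrt(8^2 + (-6)^2) = 10
arg(z) = arctan(b/a) = arctan(-6/8) (quadrant-adjusted) = -36.87°


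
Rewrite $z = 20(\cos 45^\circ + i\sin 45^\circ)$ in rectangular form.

a = r cos θ = 20 * sqrt(2)/2 = 10*sqrt(2)
b = r sin θ = 20 * sqrt(2)/2 = 10*sqrt(2)
z = 10*sqrt(2) + 10*sqrt(2)i


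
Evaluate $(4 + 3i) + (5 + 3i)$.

(4 + 5) + (3 + 3)i = 9 + 6i


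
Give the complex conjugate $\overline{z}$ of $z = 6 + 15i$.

If z = a + bi, then conjugate(z) = a - bi
conjugate(6 + 15i) = 6 - 15i


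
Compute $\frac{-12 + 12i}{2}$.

Divisor is real, so divide each part by 2:
= -6 + 6i


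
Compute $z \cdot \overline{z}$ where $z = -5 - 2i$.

z * conjugate(z) = |z|^2 = a^2 + b^2
= (-5)^2 + (-2)^2 = 29


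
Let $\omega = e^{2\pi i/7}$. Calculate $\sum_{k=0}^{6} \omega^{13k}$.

Let ζ = ω^13 = e^(2πi·13/7). Since 7 ∤ 13, ζ ≠ 1.
Sum = Σ_{k=0}^{6} ζ^k = (ζ^7 - 1)/(ζ - 1) = (ω^{13·7} - 1)/(ζ - 1) = (1 - 1)/(ζ - 1) = 0


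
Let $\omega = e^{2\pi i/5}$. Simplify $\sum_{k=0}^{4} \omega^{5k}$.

Since 5 divides 5, ω^5 = (ω^5)^1 = 1^1 = 1, so every term is 1.
Sum = 5 · 1 = 5


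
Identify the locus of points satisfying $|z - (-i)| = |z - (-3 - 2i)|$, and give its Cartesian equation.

|z - z1| = |z - z2| means z is equidistant from z1 and z2,
i.e. the perpendicular bisector of the segment from (0, -1) to (-3, -2) (midpoint (-3/2, -3/2)).
With z = x + yi, square both sides:
(x - 0)^2 + (y - (-1))^2 = (x - (-3))^2 + (y - (-2))^2
The x^2 and y^2 terms cancel: -6x + (-2)y = 13 - 1 = 12
Simplify: 3x + y = -6
Locus: Perpendicular bisector of the segment from (0, -1) to (-3, -2): the line 3x + y = -6


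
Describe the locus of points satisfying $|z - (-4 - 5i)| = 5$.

|z - z0| = r describes a circle centered at z0 with radius r
Here z0 = -4 - 5i and r = 5
Locus: Circle centered at (-4, -5) with radius 5


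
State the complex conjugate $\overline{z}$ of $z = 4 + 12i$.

If z = a + bi, then conjugate(z) = a - bi
conjugate(4 + 12i) = 4 - 12i


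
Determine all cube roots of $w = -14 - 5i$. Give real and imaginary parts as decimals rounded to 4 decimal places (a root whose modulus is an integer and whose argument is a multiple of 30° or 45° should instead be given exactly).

|w| = sqrt(221) ≈ 14.866069, arg(w) ≈ 199.653824°
Root modulus = sqrt(221)^(1/3) ≈ 2.458850
Root arguments: θ_k = (arg(w) + 360°k)/3 for k = 0, 1, ..., 2
Compute each root as (root modulus)(cos θ_k + i sin θ_k) using full-precision intermediates, then round to 4 decimal places.
Roots: 0.9784 + 2.2558i, -2.4428 - 0.2805i, 1.4643 - 1.9753i


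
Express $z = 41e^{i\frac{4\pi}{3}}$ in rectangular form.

a = r cos θ = 41 * -1/2 = -41/2
b = r sin θ = 41 * -sqrt(3)/2 = -41*sqrt(3)/2
z = -41/2 - (41*sqrt(3)/2)i
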